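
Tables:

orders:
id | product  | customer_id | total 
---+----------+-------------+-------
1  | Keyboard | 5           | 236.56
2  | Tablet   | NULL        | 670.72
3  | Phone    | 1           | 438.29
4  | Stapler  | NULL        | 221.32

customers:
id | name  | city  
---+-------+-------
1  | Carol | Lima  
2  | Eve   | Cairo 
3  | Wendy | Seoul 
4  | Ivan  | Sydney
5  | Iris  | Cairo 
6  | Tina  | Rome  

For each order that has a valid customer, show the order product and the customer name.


INNER JOIN keeps only orders rows whose customer_id matches an id in customers. Walk through each order:
  - order 1 (Keyboard): customer_id=5 -> matches Iris
  - order 2 (Tablet): customer_id=NULL, no match -> dropped
  - order 3 (Phone): customer_id=1 -> matches Carol
  - order 4 (Stapler): customer_id=NULL, no match -> dropped
So 2 of 4 rows are dropped.

SQL:
SELECT a.product, b.name AS customer
FROM orders a
INNER JOIN customers b ON a.customer_id = b.id

Result:
product  | customer
---------+---------
Keyboard | Iris    
Phone    | Carol   


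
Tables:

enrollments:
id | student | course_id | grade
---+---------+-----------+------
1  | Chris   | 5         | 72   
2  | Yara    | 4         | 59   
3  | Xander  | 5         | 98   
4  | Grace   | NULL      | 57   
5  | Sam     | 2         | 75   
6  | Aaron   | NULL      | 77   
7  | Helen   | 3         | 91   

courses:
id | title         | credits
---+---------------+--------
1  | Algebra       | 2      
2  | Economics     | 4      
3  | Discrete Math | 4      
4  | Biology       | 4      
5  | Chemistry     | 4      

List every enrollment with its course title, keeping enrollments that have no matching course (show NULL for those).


LEFT JOIN keeps every row from enrollments (the left table); where course_id has no match in courses, the course columns become NULL. Walk through each enrollment:
  - enrollment 1 (Chris): course_id=5 -> matches Chemistry
  - enrollment 2 (Yara): course_id=4 -> matches Biology
  - enrollment 3 (Xander): course_id=5 -> matches Chemistry
  - enrollment 4 (Grace): course_id=NULL, no match -> kept with NULL
  - enrollment 5 (Sam): course_id=2 -> matches Economics
  - enrollment 6 (Aaron): course_id=NULL, no match -> kept with NULL
  - enrollment 7 (Helen): course_id=3 -> matches Discrete Math
All 7 rows appear; 2 have NULL course.

SQL:
SELECT a.student, b.title AS course
FROM enrollments a
LEFT JOIN courses b ON a.course_id = b.id

Result:
student | course       
--------+--------------
Chris   | Chemistry    
Yara    | Biology      
Xander  | Chemistry    
Grace   | NULL         
Sam     | Economics    
Aaron   | NULL         
Helen   | Discrete Math


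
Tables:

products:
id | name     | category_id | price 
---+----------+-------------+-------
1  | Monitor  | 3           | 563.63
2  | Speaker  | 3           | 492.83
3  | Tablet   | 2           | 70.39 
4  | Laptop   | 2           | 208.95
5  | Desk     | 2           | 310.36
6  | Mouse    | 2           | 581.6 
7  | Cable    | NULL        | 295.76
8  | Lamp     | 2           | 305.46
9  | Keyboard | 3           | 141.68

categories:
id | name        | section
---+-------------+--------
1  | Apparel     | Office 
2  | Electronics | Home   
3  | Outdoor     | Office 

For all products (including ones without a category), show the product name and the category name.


LEFT JOIN keeps every row from products (the left table); where category_id has no match in categories, the category columns become NULL. Walk through each product:
  - product 1 (Monitor): category_id=3 -> matches Outdoor
  - product 2 (Speaker): category_id=3 -> matches Outdoor
  - product 3 (Tablet): category_id=2 -> matches Electronics
  - product 4 (Laptop): category_id=2 -> matches Electronics
  - product 5 (Desk): category_id=2 -> matches Electronics
  - product 6 (Mouse): category_id=2 -> matches Electronics
  - product 7 (Cable): category_id=NULL, no match -> kept with NULL
  - product 8 (Lamp): category_id=2 -> matches Electronics
  - product 9 (Keyboard): category_id=3 -> matches Outdoor
All 9 rows appear; 1 has NULL category.

SQL:
SELECT a.name, b.name AS category
FROM products a
LEFT JOIN categories b ON a.category_id = b.id

Result:
name     | category   
---------+------------
Monitor  | Outdoor    
Speaker  | Outdoor    
Tablet   | Electronics
Laptop   | Electronics
Desk     | Electronics
Mouse    | Electronics
Cable    | NULL       
Lamp     | Electronics
Keyboard | Outdoor    


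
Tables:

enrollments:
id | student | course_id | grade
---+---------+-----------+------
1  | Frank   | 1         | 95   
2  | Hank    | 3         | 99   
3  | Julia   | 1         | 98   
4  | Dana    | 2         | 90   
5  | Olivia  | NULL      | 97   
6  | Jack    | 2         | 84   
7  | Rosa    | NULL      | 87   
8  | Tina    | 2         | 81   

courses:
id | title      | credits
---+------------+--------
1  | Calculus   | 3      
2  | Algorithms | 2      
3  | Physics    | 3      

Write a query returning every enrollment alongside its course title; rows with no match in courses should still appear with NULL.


LEFT JOIN keeps every row from enrollments (the left table); where course_id has no match in courses, the course columns become NULL. Walk through each enrollment:
  - enrollment 1 (Frank): course_id=1 -> matches Calculus
  - enrollment 2 (Hank): course_id=3 -> matches Physics
  - enrollment 3 (Julia): course_id=1 -> matches Calculus
  - enrollment 4 (Dana): course_id=2 -> matches Algorithms
  - enrollment 5 (Olivia): course_id=NULL, no match -> kept with NULL
  - enrollment 6 (Jack): course_id=2 -> matches Algorithms
  - enrollment 7 (Rosa): course_id=NULL, no match -> kept with NULL
  - enrollment 8 (Tina): course_id=2 -> matches Algorithms
All 8 rows appear; 2 have NULL course.

SQL:
SELECT a.student, b.title AS course
FROM enrollments a
LEFT JOIN courses b ON a.course_id = b.id

Result:
student | course    
--------+-----------
Frank   | Calculus  
Hank    | Physics   
Julia   | Calculus  
Dana    | Algorithms
Olivia  | NULL      
Jack    | Algorithms
Rosa    | NULL      
Tina    | Algorithms


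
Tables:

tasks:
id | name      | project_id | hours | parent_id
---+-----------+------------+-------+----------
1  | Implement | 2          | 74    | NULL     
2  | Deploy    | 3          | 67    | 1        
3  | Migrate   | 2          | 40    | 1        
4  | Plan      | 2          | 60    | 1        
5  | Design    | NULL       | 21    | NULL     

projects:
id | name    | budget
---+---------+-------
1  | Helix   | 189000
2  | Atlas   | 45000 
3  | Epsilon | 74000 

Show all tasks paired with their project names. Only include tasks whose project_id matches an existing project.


INNER JOIN keeps only tasks rows whose project_id matches an id in projects. Walk through each task:
  - task 1 (Implement): project_id=2 -> matches Atlas
  - task 2 (Deploy): project_id=3 -> matches Epsilon
  - task 3 (Migrate): project_id=2 -> matches Atlas
  - task 4 (Plan): project_id=2 -> matches Atlas
  - task 5 (Design): project_id=NULL, no match -> dropped
So 1 of 5 rows is dropped.

SQL:
SELECT a.name, b.name AS project
FROM tasks a
INNER JOIN projects b ON a.project_id = b.id

Result:
name      | project
----------+--------
Implement | Atlas  
Deploy    | Epsilon
Migrate   | Atlas  
Plan      | Atlas  


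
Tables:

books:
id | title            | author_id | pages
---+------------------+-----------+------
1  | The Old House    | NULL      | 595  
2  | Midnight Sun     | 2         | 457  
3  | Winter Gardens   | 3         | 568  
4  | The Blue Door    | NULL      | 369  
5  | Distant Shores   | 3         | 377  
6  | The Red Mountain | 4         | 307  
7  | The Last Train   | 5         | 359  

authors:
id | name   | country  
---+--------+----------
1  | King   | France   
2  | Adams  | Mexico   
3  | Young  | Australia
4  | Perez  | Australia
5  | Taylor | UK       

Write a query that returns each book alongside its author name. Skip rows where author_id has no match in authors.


INNER JOIN keeps only books rows whose author_id matches an id in authors. Walk through each book:
  - book 1 (The Old House): author_id=NULL, no match -> dropped
  - book 2 (Midnight Sun): author_id=2 -> matches Adams
  - book 3 (Winter Gardens): author_id=3 -> matches Young
  - book 4 (The Blue Door): author_id=NULL, no match -> dropped
  - book 5 (Distant Shores): author_id=3 -> matches Young
  - book 6 (The Red Mountain): author_id=4 -> matches Perez
  - book 7 (The Last Train): author_id=5 -> matches Taylor
So 2 of 7 rows are dropped.

SQL:
SELECT a.title, b.name AS author
FROM books a
INNER JOIN authors b ON a.author_id = b.id

Result:
title            | author
-----------------+-------
Midnight Sun     | Adams 
Winter Gardens   | Young 
Distant Shores   | Young 
The Red Mountain | Perez 
The Last Train   | Taylor


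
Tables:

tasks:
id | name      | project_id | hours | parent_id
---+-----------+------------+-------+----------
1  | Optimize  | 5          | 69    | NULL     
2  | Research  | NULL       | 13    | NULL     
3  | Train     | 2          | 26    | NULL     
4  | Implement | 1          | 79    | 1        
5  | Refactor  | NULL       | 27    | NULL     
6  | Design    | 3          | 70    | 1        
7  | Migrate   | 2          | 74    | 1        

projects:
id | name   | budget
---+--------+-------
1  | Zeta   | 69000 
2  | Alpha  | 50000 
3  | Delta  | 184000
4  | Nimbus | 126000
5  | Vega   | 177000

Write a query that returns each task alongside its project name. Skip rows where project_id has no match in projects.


INNER JOIN keeps only tasks rows whose project_id matches an id in projects. Walk through each task:
  - task 1 (Optimize): project_id=5 -> matches Vega
  - task 2 (Research): project_id=NULL, no match -> dropped
  - task 3 (Train): project_id=2 -> matches Alpha
  - task 4 (Implement): project_id=1 -> matches Zeta
  - task 5 (Refactor): project_id=NULL, no match -> dropped
  - task 6 (Design): project_id=3 -> matches Delta
  - task 7 (Migrate): project_id=2 -> matches Alpha
So 2 of 7 rows are dropped.

SQL:
SELECT a.name, b.name AS project
FROM tasks a
INNER JOIN projects b ON a.project_id = b.id

Result:
name      | project
----------+--------
Optimize  | Vega   
Train     | Alpha  
Implement | Zeta   
Design    | Delta  
Migrate   | Alpha  


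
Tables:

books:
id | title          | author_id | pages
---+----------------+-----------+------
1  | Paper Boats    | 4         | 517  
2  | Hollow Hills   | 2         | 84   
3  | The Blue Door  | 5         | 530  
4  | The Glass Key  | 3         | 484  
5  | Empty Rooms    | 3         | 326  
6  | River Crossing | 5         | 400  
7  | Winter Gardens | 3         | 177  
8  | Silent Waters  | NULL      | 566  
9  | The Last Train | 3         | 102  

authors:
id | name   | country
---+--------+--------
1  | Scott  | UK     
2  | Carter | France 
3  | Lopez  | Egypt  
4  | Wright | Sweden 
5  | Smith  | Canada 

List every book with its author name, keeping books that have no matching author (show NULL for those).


LEFT JOIN keeps every row from books (the left table); where author_id has no match in authors, the author columns become NULL. Walk through each book:
  - book 1 (Paper Boats): author_id=4 -> matches Wright
  - book 2 (Hollow Hills): author_id=2 -> matches Carter
  - book 3 (The Blue Door): author_id=5 -> matches Smith
  - book 4 (The Glass Key): author_id=3 -> matches Lopez
  - book 5 (Empty Rooms): author_id=3 -> matches Lopez
  - book 6 (River Crossing): author_id=5 -> matches Smith
  - book 7 (Winter Gardens): author_id=3 -> matches Lopez
  - book 8 (Silent Waters): author_id=NULL, no match -> kept with NULL
  - book 9 (The Last Train): author_id=3 -> matches Lopez
All 9 rows appear; 1 has NULL author.

SQL:
SELECT a.title, b.name AS author
FROM books a
LEFT JOIN authors b ON a.author_id = b.id

Result:
title          | author
---------------+-------
Paper Boats    | Wright
Hollow Hills   | Carter
The Blue Door  | Smith 
The Glass Key  | Lopez 
Empty Rooms    | Lopez 
River Crossing | Smith 
Winter Gardens | Lopez 
Silent Waters  | NULL  
The Last Train | Lopez 


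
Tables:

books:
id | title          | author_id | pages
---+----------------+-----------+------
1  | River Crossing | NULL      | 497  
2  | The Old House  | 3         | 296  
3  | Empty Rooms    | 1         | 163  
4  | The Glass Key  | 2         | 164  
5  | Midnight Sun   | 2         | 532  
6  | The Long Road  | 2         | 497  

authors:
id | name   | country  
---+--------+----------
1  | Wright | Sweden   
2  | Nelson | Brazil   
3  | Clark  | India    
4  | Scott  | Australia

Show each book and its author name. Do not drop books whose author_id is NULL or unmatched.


LEFT JOIN keeps every row from books (the left table); where author_id has no match in authors, the author columns become NULL. Walk through each book:
  - book 1 (River Crossing): author_id=NULL, no match -> kept with NULL
  - book 2 (The Old House): author_id=3 -> matches Clark
  - book 3 (Empty Rooms): author_id=1 -> matches Wright
  - book 4 (The Glass Key): author_id=2 -> matches Nelson
  - book 5 (Midnight Sun): author_id=2 -> matches Nelson
  - book 6 (The Long Road): author_id=2 -> matches Nelson
All 6 rows appear; 1 has NULL author.

SQL:
SELECT a.title, b.name AS author
FROM books a
LEFT JOIN authors b ON a.author_id = b.id

Result:
title          | author
---------------+-------
River Crossing | NULL  
The Old House  | Clark 
Empty Rooms    | Wright
The Glass Key  | Nelson
Midnight Sun   | Nelson
The Long Road  | Nelson


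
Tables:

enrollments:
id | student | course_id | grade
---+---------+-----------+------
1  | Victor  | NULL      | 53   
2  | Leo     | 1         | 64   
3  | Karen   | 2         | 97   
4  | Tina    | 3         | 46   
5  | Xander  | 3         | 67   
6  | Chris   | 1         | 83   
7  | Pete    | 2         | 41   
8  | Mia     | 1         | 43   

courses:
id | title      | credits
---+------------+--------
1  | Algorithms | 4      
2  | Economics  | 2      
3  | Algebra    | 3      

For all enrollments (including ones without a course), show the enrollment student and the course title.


LEFT JOIN keeps every row from enrollments (the left table); where course_id has no match in courses, the course columns become NULL. Walk through each enrollment:
  - enrollment 1 (Victor): course_id=NULL, no match -> kept with NULL
  - enrollment 2 (Leo): course_id=1 -> matches Algorithms
  - enrollment 3 (Karen): course_id=2 -> matches Economics
  - enrollment 4 (Tina): course_id=3 -> matches Algebra
  - enrollment 5 (Xander): course_id=3 -> matches Algebra
  - enrollment 6 (Chris): course_id=1 -> matches Algorithms
  - enrollment 7 (Pete): course_id=2 -> matches Economics
  - enrollment 8 (Mia): course_id=1 -> matches Algorithms
All 8 rows appear; 1 has NULL course.

SQL:
SELECT a.student, b.title AS course
FROM enrollments a
LEFT JOIN courses b ON a.course_id = b.id

Result:
student | course    
--------+-----------
Victor  | NULL      
Leo     | Algorithms
Karen   | Economics 
Tina    | Algebra   
Xander  | Algebra   
Chris   | Algorithms
Pete    | Economics 
Mia     | Algorithms


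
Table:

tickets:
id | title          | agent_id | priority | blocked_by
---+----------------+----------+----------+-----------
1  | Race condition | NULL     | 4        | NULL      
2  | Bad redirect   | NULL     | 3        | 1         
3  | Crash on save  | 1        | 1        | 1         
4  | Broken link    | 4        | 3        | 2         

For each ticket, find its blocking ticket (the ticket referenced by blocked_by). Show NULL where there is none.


This is a self-join: tickets is joined to a second copy of itself, matching each row's blocked_by to another row's id. Use LEFT JOIN so rows with blocked_by=NULL are kept.
  - ticket 1 (Race condition): blocked_by=NULL -> NULL
  - ticket 2 (Bad redirect): blocked_by=1 -> Race condition
  - ticket 3 (Crash on save): blocked_by=1 -> Race condition
  - ticket 4 (Broken link): blocked_by=2 -> Bad redirect

SQL:
SELECT a.title AS item, b.title AS blocked_by
FROM tickets a
LEFT JOIN tickets b ON a.blocked_by = b.id

Result:
item           | blocked_by    
---------------+---------------
Race condition | NULL          
Bad redirect   | Race condition
Crash on save  | Race condition
Broken link    | Bad redirect  


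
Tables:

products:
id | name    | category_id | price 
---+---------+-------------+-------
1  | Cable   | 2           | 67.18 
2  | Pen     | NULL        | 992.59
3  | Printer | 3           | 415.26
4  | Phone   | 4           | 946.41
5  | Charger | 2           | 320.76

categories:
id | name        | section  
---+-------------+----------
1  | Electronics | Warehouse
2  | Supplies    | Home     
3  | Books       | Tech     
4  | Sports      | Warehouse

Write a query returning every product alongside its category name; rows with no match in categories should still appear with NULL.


LEFT JOIN keeps every row from products (the left table); where category_id has no match in categories, the category columns become NULL. Walk through each product:
  - product 1 (Cable): category_id=2 -> matches Supplies
  - product 2 (Pen): category_id=NULL, no match -> kept with NULL
  - product 3 (Printer): category_id=3 -> matches Books
  - product 4 (Phone): category_id=4 -> matches Sports
  - product 5 (Charger): category_id=2 -> matches Supplies
All 5 rows appear; 1 has NULL category.

SQL:
SELECT a.name, b.name AS category
FROM products a
LEFT JOIN categories b ON a.category_id = b.id

Result:
name    | category
--------+---------
Cable   | Supplies
Pen     | NULL    
Printer | Books   
Phone   | Sports  
Charger | Supplies


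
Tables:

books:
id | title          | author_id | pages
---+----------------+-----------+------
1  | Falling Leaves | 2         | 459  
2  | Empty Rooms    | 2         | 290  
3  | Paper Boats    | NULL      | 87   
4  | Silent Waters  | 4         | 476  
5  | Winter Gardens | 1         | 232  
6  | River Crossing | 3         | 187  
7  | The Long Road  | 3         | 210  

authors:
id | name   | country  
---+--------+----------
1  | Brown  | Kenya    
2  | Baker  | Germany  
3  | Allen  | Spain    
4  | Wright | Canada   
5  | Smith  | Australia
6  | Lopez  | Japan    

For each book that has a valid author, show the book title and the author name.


INNER JOIN keeps only books rows whose author_id matches an id in authors. Walk through each book:
  - book 1 (Falling Leaves): author_id=2 -> matches Baker
  - book 2 (Empty Rooms): author_id=2 -> matches Baker
  - book 3 (Paper Boats): author_id=NULL, no match -> dropped
  - book 4 (Silent Waters): author_id=4 -> matches Wright
  - book 5 (Winter Gardens): author_id=1 -> matches Brown
  - book 6 (River Crossing): author_id=3 -> matches Allen
  - book 7 (The Long Road): author_id=3 -> matches Allen
So 1 of 7 rows is dropped.

SQL:
SELECT a.title, b.name AS author
FROM books a
INNER JOIN authors b ON a.author_id = b.id

Result:
title          | author
---------------+-------
Falling Leaves | Baker 
Empty Rooms    | Baker 
Silent Waters  | Wright
Winter Gardens | Brown 
River Crossing | Allen 
The Long Road  | Allen 


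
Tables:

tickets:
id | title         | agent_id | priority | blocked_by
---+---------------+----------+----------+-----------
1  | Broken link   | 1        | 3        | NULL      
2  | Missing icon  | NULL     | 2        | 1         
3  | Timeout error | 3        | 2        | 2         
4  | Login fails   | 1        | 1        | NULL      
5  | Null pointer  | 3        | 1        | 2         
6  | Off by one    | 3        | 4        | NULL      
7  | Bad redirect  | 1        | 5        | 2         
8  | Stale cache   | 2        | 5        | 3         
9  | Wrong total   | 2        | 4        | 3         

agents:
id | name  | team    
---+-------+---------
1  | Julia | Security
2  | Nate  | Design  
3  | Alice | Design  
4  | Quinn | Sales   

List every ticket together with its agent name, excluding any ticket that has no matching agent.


INNER JOIN keeps only tickets rows whose agent_id matches an id in agents. Walk through each ticket:
  - ticket 1 (Broken link): agent_id=1 -> matches Julia
  - ticket 2 (Missing icon): agent_id=NULL, no match -> dropped
  - ticket 3 (Timeout error): agent_id=3 -> matches Alice
  - ticket 4 (Login fails): agent_id=1 -> matches Julia
  - ticket 5 (Null pointer): agent_id=3 -> matches Alice
  - ticket 6 (Off by one): agent_id=3 -> matches Alice
  - ticket 7 (Bad redirect): agent_id=1 -> matches Julia
  - ticket 8 (Stale cache): agent_id=2 -> matches Nate
  - ticket 9 (Wrong total): agent_id=2 -> matches Nate
So 1 of 9 rows is dropped.

SQL:
SELECT a.title, b.name AS agent
FROM tickets a
INNER JOIN agents b ON a.agent_id = b.id

Result:
title         | agent
--------------+------
Broken link   | Julia
Timeout error | Alice
Login fails   | Julia
Null pointer  | Alice
Off by one    | Alice
Bad redirect  | Julia
Stale cache   | Nate 
Wrong total   | Nate 


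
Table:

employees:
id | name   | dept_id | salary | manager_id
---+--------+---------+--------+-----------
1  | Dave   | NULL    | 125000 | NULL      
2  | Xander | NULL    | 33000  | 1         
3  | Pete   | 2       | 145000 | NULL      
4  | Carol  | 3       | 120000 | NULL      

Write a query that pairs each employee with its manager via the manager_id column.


This is a self-join: employees is joined to a second copy of itself, matching each row's manager_id to another row's id. Use LEFT JOIN so rows with manager_id=NULL are kept.
  - employee 1 (Dave): manager_id=NULL -> NULL
  - employee 2 (Xander): manager_id=1 -> Dave
  - employee 3 (Pete): manager_id=NULL -> NULL
  - employee 4 (Carol): manager_id=NULL -> NULL

SQL:
SELECT a.name AS item, b.name AS manager
FROM employees a
LEFT JOIN employees b ON a.manager_id = b.id

Result:
item   | manager
-------+--------
Dave   | NULL   
Xander | Dave   
Pete   | NULL   
Carol  | NULL   


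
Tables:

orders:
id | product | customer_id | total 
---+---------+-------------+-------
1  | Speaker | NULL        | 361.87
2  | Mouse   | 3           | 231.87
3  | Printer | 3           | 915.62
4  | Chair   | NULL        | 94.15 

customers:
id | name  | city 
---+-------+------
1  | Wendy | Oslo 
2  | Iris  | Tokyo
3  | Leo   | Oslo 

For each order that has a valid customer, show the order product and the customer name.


INNER JOIN keeps only orders rows whose customer_id matches an id in customers. Walk through each order:
  - order 1 (Speaker): customer_id=NULL, no match -> dropped
  - order 2 (Mouse): customer_id=3 -> matches Leo
  - order 3 (Printer): customer_id=3 -> matches Leo
  - order 4 (Chair): customer_id=NULL, no match -> dropped
So 2 of 4 rows are dropped.

SQL:
SELECT a.product, b.name AS customer
FROM orders a
INNER JOIN customers b ON a.customer_id = b.id

Result:
product | customer
--------+---------
Mouse   | Leo     
Printer | Leo     


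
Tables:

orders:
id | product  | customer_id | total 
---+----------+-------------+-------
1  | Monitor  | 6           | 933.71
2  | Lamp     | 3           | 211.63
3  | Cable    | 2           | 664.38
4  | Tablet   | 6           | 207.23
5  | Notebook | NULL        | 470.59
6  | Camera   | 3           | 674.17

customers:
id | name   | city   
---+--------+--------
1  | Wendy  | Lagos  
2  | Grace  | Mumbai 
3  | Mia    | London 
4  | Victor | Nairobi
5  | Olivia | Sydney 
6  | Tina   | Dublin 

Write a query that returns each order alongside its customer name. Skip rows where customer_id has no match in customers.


INNER JOIN keeps only orders rows whose customer_id matches an id in customers. Walk through each order:
  - order 1 (Monitor): customer_id=6 -> matches Tina
  - order 2 (Lamp): customer_id=3 -> matches Mia
  - order 3 (Cable): customer_id=2 -> matches Grace
  - order 4 (Tablet): customer_id=6 -> matches Tina
  - order 5 (Notebook): customer_id=NULL, no match -> dropped
  - order 6 (Camera): customer_id=3 -> matches Mia
So 1 of 6 rows is dropped.

SQL:
SELECT a.product, b.name AS customer
FROM orders a
INNER JOIN customers b ON a.customer_id = b.id

Result:
product | customer
--------+---------
Monitor | Tina    
Lamp    | Mia     
Cable   | Grace   
Tablet  | Tina    
Camera  | Mia     


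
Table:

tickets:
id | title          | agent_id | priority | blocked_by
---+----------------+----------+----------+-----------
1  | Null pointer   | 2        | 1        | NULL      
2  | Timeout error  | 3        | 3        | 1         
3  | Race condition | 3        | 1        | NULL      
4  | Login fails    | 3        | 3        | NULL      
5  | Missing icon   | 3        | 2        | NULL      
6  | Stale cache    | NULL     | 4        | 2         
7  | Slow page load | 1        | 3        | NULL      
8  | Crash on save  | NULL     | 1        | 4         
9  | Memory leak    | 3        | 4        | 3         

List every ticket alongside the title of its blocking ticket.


This is a self-join: tickets is joined to a second copy of itself, matching each row's blocked_by to another row's id. Use LEFT JOIN so rows with blocked_by=NULL are kept.
  - ticket 1 (Null pointer): blocked_by=NULL -> NULL
  - ticket 2 (Timeout error): blocked_by=1 -> Null pointer
  - ticket 3 (Race condition): blocked_by=NULL -> NULL
  - ticket 4 (Login fails): blocked_by=NULL -> NULL
  - ticket 5 (Missing icon): blocked_by=NULL -> NULL
  - ticket 6 (Stale cache): blocked_by=2 -> Timeout error
  - ticket 7 (Slow page load): blocked_by=NULL -> NULL
  - ticket 8 (Crash on save): blocked_by=4 -> Login fails
  - ticket 9 (Memory leak): blocked_by=3 -> Race condition

SQL:
SELECT a.title AS item, b.title AS blocked_by
FROM tickets a
LEFT JOIN tickets b ON a.blocked_by = b.id

Result:
item           | blocked_by    
---------------+---------------
Null pointer   | NULL          
Timeout error  | Null pointer  
Race condition | NULL          
Login fails    | NULL          
Missing icon   | NULL          
Stale cache    | Timeout error 
Slow page load | NULL          
Crash on save  | Login fails   
Memory leak    | Race condition


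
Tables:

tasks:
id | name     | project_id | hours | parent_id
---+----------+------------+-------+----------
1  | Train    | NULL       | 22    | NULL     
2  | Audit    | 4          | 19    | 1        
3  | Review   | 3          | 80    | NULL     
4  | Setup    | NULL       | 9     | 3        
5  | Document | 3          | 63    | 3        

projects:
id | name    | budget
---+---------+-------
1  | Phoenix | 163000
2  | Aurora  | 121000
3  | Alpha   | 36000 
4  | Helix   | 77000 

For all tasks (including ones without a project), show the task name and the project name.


LEFT JOIN keeps every row from tasks (the left table); where project_id has no match in projects, the project columns become NULL. Walk through each task:
  - task 1 (Train): project_id=NULL, no match -> kept with NULL
  - task 2 (Audit): project_id=4 -> matches Helix
  - task 3 (Review): project_id=3 -> matches Alpha
  - task 4 (Setup): project_id=NULL, no match -> kept with NULL
  - task 5 (Document): project_id=3 -> matches Alpha
All 5 rows appear; 2 have NULL project.

SQL:
SELECT a.name, b.name AS project
FROM tasks a
LEFT JOIN projects b ON a.project_id = b.id

Result:
name     | project
---------+--------
Train    | NULL   
Audit    | Helix  
Review   | Alpha  
Setup    | NULL   
Document | Alpha  


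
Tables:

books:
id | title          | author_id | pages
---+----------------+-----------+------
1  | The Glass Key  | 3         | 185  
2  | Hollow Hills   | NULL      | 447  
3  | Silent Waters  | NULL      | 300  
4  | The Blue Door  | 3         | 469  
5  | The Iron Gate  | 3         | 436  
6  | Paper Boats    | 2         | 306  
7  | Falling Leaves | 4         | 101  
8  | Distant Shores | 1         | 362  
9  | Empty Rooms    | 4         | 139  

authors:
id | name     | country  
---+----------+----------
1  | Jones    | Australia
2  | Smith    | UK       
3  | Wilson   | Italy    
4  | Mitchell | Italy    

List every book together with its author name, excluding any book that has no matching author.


INNER JOIN keeps only books rows whose author_id matches an id in authors. Walk through each book:
  - book 1 (The Glass Key): author_id=3 -> matches Wilson
  - book 2 (Hollow Hills): author_id=NULL, no match -> dropped
  - book 3 (Silent Waters): author_id=NULL, no match -> dropped
  - book 4 (The Blue Door): author_id=3 -> matches Wilson
  - book 5 (The Iron Gate): author_id=3 -> matches Wilson
  - book 6 (Paper Boats): author_id=2 -> matches Smith
  - book 7 (Falling Leaves): author_id=4 -> matches Mitchell
  - book 8 (Distant Shores): author_id=1 -> matches Jones
  - book 9 (Empty Rooms): author_id=4 -> matches Mitchell
So 2 of 9 rows are dropped.

SQL:
SELECT a.title, b.name AS author
FROM books a
INNER JOIN authors b ON a.author_id = b.id

Result:
title          | author  
---------------+---------
The Glass Key  | Wilson  
The Blue Door  | Wilson  
The Iron Gate  | Wilson  
Paper Boats    | Smith   
Falling Leaves | Mitchell
Distant Shores | Jones   
Empty Rooms    | Mitchell


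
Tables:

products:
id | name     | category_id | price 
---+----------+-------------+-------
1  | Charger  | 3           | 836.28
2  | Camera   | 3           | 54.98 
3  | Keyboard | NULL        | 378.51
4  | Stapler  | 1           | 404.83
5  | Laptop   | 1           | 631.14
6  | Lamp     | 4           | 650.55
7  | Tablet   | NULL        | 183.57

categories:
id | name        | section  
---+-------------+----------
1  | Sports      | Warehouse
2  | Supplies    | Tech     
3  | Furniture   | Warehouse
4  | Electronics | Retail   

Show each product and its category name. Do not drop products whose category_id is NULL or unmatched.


LEFT JOIN keeps every row from products (the left table); where category_id has no match in categories, the category columns become NULL. Walk through each product:
  - product 1 (Charger): category_id=3 -> matches Furniture
  - product 2 (Camera): category_id=3 -> matches Furniture
  - product 3 (Keyboard): category_id=NULL, no match -> kept with NULL
  - product 4 (Stapler): category_id=1 -> matches Sports
  - product 5 (Laptop): category_id=1 -> matches Sports
  - product 6 (Lamp): category_id=4 -> matches Electronics
  - product 7 (Tablet): category_id=NULL, no match -> kept with NULL
All 7 rows appear; 2 have NULL category.

SQL:
SELECT a.name, b.name AS category
FROM products a
LEFT JOIN categories b ON a.category_id = b.id

Result:
name     | category   
---------+------------
Charger  | Furniture  
Camera   | Furniture  
Keyboard | NULL       
Stapler  | Sports     
Laptop   | Sports     
Lamp     | Electronics
Tablet   | NULL       


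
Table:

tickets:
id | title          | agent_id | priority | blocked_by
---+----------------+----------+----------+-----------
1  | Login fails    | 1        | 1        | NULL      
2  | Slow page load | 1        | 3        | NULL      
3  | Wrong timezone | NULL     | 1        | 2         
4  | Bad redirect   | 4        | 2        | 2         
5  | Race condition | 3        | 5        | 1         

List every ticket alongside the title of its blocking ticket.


This is a self-join: tickets is joined to a second copy of itself, matching each row's blocked_by to another row's id. Use LEFT JOIN so rows with blocked_by=NULL are kept.
  - ticket 1 (Login fails): blocked_by=NULL -> NULL
  - ticket 2 (Slow page load): blocked_by=NULL -> NULL
  - ticket 3 (Wrong timezone): blocked_by=2 -> Slow page load
  - ticket 4 (Bad redirect): blocked_by=2 -> Slow page load
  - ticket 5 (Race condition): blocked_by=1 -> Login fails

SQL:
SELECT a.title AS item, b.title AS blocked_by
FROM tickets a
LEFT JOIN tickets b ON a.blocked_by = b.id

Result:
item           | blocked_by    
---------------+---------------
Login fails    | NULL          
Slow page load | NULL          
Wrong timezone | Slow page load
Bad redirect   | Slow page load
Race condition | Login fails   


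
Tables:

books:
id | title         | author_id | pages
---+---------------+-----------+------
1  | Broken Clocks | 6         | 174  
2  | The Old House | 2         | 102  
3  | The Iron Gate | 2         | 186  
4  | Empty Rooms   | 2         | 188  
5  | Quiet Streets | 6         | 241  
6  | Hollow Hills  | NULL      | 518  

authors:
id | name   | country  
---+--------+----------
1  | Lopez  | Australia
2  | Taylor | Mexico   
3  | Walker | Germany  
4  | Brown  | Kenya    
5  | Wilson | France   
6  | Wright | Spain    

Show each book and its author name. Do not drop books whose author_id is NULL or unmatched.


LEFT JOIN keeps every row from books (the left table); where author_id has no match in authors, the author columns become NULL. Walk through each book:
  - book 1 (Broken Clocks): author_id=6 -> matches Wright
  - book 2 (The Old House): author_id=2 -> matches Taylor
  - book 3 (The Iron Gate): author_id=2 -> matches Taylor
  - book 4 (Empty Rooms): author_id=2 -> matches Taylor
  - book 5 (Quiet Streets): author_id=6 -> matches Wright
  - book 6 (Hollow Hills): author_id=NULL, no match -> kept with NULL
All 6 rows appear; 1 has NULL author.

SQL:
SELECT a.title, b.name AS author
FROM books a
LEFT JOIN authors b ON a.author_id = b.id

Result:
title         | author
--------------+-------
Broken Clocks | Wright
The Old House | Taylor
The Iron Gate | Taylor
Empty Rooms   | Taylor
Quiet Streets | Wright
Hollow Hills  | NULL  


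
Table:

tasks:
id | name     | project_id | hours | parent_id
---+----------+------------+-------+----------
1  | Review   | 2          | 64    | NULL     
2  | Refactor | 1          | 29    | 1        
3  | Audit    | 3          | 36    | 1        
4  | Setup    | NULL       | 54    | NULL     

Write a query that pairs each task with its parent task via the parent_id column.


This is a self-join: tasks is joined to a second copy of itself, matching each row's parent_id to another row's id. Use LEFT JOIN so rows with parent_id=NULL are kept.
  - task 1 (Review): parent_id=NULL -> NULL
  - task 2 (Refactor): parent_id=1 -> Review
  - task 3 (Audit): parent_id=1 -> Review
  - task 4 (Setup): parent_id=NULL -> NULL

SQL:
SELECT a.name AS item, b.name AS parent
FROM tasks a
LEFT JOIN tasks b ON a.parent_id = b.id

Result:
item     | parent
---------+-------
Review   | NULL  
Refactor | Review
Audit    | Review
Setup    | NULL  


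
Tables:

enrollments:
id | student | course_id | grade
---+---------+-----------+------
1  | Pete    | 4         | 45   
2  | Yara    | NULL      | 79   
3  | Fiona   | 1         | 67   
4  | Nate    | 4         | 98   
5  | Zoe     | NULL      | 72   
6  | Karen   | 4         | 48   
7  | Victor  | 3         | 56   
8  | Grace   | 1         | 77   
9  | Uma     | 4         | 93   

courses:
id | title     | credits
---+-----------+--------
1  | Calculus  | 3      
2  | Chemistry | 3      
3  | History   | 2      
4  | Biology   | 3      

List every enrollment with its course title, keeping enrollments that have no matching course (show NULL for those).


LEFT JOIN keeps every row from enrollments (the left table); where course_id has no match in courses, the course columns become NULL. Walk through each enrollment:
  - enrollment 1 (Pete): course_id=4 -> matches Biology
  - enrollment 2 (Yara): course_id=NULL, no match -> kept with NULL
  - enrollment 3 (Fiona): course_id=1 -> matches Calculus
  - enrollment 4 (Nate): course_id=4 -> matches Biology
  - enrollment 5 (Zoe): course_id=NULL, no match -> kept with NULL
  - enrollment 6 (Karen): course_id=4 -> matches Biology
  - enrollment 7 (Victor): course_id=3 -> matches History
  - enrollment 8 (Grace): course_id=1 -> matches Calculus
  - enrollment 9 (Uma): course_id=4 -> matches Biology
All 9 rows appear; 2 have NULL course.

SQL:
SELECT a.student, b.title AS course
FROM enrollments a
LEFT JOIN courses b ON a.course_id = b.id

Result:
student | course  
--------+---------
Pete    | Biology 
Yara    | NULL    
Fiona   | Calculus
Nate    | Biology 
Zoe     | NULL    
Karen   | Biology 
Victor  | History 
Grace   | Calculus
Uma     | Biology 


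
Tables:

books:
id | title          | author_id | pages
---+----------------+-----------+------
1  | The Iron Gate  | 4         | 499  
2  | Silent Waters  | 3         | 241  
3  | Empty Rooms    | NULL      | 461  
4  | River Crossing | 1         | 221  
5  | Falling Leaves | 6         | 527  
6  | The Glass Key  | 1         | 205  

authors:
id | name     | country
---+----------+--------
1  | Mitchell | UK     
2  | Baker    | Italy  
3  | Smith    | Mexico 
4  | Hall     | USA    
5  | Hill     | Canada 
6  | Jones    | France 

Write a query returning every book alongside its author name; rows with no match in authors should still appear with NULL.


LEFT JOIN keeps every row from books (the left table); where author_id has no match in authors, the author columns become NULL. Walk through each book:
  - book 1 (The Iron Gate): author_id=4 -> matches Hall
  - book 2 (Silent Waters): author_id=3 -> matches Smith
  - book 3 (Empty Rooms): author_id=NULL, no match -> kept with NULL
  - book 4 (River Crossing): author_id=1 -> matches Mitchell
  - book 5 (Falling Leaves): author_id=6 -> matches Jones
  - book 6 (The Glass Key): author_id=1 -> matches Mitchell
All 6 rows appear; 1 has NULL author.

SQL:
SELECT a.title, b.name AS author
FROM books a
LEFT JOIN authors b ON a.author_id = b.id

Result:
title          | author  
---------------+---------
The Iron Gate  | Hall    
Silent Waters  | Smith   
Empty Rooms    | NULL    
River Crossing | Mitchell
Falling Leaves | Jones   
The Glass Key  | Mitchell


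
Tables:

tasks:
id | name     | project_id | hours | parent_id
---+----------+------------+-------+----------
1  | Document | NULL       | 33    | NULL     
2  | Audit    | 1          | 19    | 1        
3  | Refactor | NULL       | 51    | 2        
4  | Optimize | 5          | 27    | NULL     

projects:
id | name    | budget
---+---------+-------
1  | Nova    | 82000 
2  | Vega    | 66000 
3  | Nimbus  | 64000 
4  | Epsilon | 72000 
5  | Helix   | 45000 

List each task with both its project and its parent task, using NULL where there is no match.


Two LEFT JOINs from the same base table tasks: one to projects via project_id, one to tasks itself via parent_id. Both are LEFT so every task is preserved.
Match against projects:
  - task 1 (Document): project_id=NULL, no match -> kept with NULL
  - task 2 (Audit): project_id=1 -> matches Nova
  - task 3 (Refactor): project_id=NULL, no match -> kept with NULL
  - task 4 (Optimize): project_id=5 -> matches Helix
Match against tasks (self):
  - task 1 (Document): parent_id=NULL -> NULL
  - task 2 (Audit): parent_id=1 -> Document
  - task 3 (Refactor): parent_id=2 -> Audit
  - task 4 (Optimize): parent_id=NULL -> NULL

SQL:
SELECT a.name, b.name AS project, c.name AS parent
FROM tasks a
LEFT JOIN projects b ON a.project_id = b.id
LEFT JOIN tasks c ON a.parent_id = c.id

Result:
name     | project | parent  
---------+---------+---------
Document | NULL    | NULL    
Audit    | Nova    | Document
Refactor | NULL    | Audit   
Optimize | Helix   | NULL    


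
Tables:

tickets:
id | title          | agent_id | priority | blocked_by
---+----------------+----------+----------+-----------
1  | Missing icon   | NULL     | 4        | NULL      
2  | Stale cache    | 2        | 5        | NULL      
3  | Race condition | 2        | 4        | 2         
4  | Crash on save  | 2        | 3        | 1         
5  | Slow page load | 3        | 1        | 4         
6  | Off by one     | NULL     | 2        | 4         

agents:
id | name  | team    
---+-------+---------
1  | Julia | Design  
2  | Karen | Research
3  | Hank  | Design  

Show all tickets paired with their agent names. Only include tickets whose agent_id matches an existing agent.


INNER JOIN keeps only tickets rows whose agent_id matches an id in agents. Walk through each ticket:
  - ticket 1 (Missing icon): agent_id=NULL, no match -> dropped
  - ticket 2 (Stale cache): agent_id=2 -> matches Karen
  - ticket 3 (Race condition): agent_id=2 -> matches Karen
  - ticket 4 (Crash on save): agent_id=2 -> matches Karen
  - ticket 5 (Slow page load): agent_id=3 -> matches Hank
  - ticket 6 (Off by one): agent_id=NULL, no match -> dropped
So 2 of 6 rows are dropped.

SQL:
SELECT a.title, b.name AS agent
FROM tickets a
INNER JOIN agents b ON a.agent_id = b.id

Result:
title          | agent
---------------+------
Stale cache    | Karen
Race condition | Karen
Crash on save  | Karen
Slow page load | Hank 
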